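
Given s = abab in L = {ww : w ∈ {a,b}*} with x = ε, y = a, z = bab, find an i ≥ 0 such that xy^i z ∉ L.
i = 0

xy⁰z = ε · ε · bab = bab; bab has odd length 3, so it cannot be written as ww and is not in L.
(Other choices also work, e.g. i = 2, 3; only i = 1 is guaranteed to stay in L since xy¹z = s.)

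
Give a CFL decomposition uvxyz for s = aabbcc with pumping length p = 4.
u='a', v='a', x='bb', y='c', z='c'

For s = aabbcc with pumping length p = 4:

One valid decomposition:
- u = 'a'
- v = 'a'
- x = 'bb'
- y = 'c'
- z = 'c'

Verification:
- uvxyz = 'a' + 'a' + 'bb' + 'c' + 'c' = aabbcc ✓
- |vxy| = |'abbc'| = 4 ≤ 4 ✓
- |vy| = |'ac'| = 2 > 0 ✓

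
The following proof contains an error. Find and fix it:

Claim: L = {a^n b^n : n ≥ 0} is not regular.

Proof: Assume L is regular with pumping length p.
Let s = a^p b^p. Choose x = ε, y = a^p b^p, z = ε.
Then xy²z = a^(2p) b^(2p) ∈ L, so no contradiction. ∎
Error: The decomposition violates |xy| ≤ p. With y = a^p b^p, |xy| = |y| = 2p > p. (The proof also miscomputes xy²z, which would be a^p b^p a^p b^p rather than a^(2p) b^(2p), and it wrongly treats one harmless decomposition as settling the matter — the prover does not get to choose the decomposition.)

Correction: The pumping lemma requires |xy| ≤ p, and the argument must handle every decomposition satisfying |xy| ≤ p, |y| ≥ 1. Since s starts with p a's, any such y consists only of a's, say y = a^k with k ≥ 1. Then xy²z = a^(p+k) b^p has unequal numbers of a's and b's, so xy²z ∉ L — the required contradiction.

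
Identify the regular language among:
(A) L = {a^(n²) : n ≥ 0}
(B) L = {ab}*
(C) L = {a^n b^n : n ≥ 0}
(B) {ab}*

(B) L = {ab}* is regular.

This can be recognized by a finite automaton (DFA/NFA).
Regular expressions like {ab}* define regular languages.

The other choices are not regular:
- {a^n b^n : n ≥ 0}: After pumping, the number of a's and b's become unequal
- {a^(n²) : n ≥ 0}: After pumping, length is no longer a perfect square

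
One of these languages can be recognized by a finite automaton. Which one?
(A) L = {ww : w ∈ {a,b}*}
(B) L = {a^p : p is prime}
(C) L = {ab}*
(C) {ab}*

(C) L = {ab}* is regular.

This can be recognized by a finite automaton (DFA/NFA).
Regular expressions like {ab}* define regular languages.

The other choices are not regular:
- {ww : w ∈ {a,b}*}: After pumping, the two halves no longer match
- {a^p : p is prime}: After pumping, the length becomes composite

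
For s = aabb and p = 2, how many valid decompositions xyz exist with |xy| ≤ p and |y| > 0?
3

For s = 'aabb' with pumping length p = 2:

Constraints: |xy| ≤ 2, |y| > 0

Valid decompositions (|xy| ≤ p, |y| ≥ 1):
  • x='', y='a', z='abb'
  • x='a', y='a', z='bb'
  • x='', y='aa', z='bb'

Total count: 3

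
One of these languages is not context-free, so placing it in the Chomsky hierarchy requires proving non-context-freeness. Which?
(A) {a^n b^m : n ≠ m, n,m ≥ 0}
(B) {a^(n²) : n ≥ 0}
(B) {a^(n²) : n ≥ 0}

(B) {a^(n²) : n ≥ 0} requires the CFL pumping lemma.

- {a^n b^m : n ≠ m, n,m ≥ 0} is context-free (but not regular)
  • Can be shown non-regular with the regular pumping lemma
  • After pumping a's, we can make n = m

- {a^(n²) : n ≥ 0} is NOT context-free
  • Requires the CFL pumping lemma to prove
  • Gaps between squares grow unboundedly

The CFL pumping lemma is "stronger" in that it can prove non-membership
in the larger class of context-free languages.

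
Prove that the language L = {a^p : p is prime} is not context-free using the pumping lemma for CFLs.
Assume for contradiction that L is context-free, and let p ≥ 1 be the pumping length given by the pumping lemma for CFLs.
Choose a prime q with q ≥ p and let s = a^q. Then s ∈ L and |s| = q ≥ p.
By the CFL pumping lemma, s = uvxyz for some u, v, x, y, z with |vxy| ≤ p, |vy| ≥ 1, and uv^i xy^i z ∈ L for every i ≥ 0.
All symbols are a's, so only lengths matter: let k = |vy|, with 1 ≤ k ≤ p. Then |uv^i xy^i z| = q + (i − 1)k.

Take i = q + 1: the length is q + qk = q(k + 1).
Both factors satisfy q ≥ 2 and k + 1 ≥ 2, so q(k + 1) is composite and uv^(q+1) xy^(q+1) z ∉ L.

This contradicts the CFL pumping lemma, which requires uv^i xy^i z ∈ L for all i ≥ 0.
Hence L = {a^p : p is prime} is not context-free. ∎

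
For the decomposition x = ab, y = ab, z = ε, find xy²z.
ababab

Given x = 'ab', y = 'ab', z = '' and i = 2:

xy^2z = x + y·y·...·y (2 times) + z
       = 'ab' + 'ab'^2 + ''
       = 'ab' + 'abab' + ''
       = 'ababab'

The pumped string is 'ababab' with length 6.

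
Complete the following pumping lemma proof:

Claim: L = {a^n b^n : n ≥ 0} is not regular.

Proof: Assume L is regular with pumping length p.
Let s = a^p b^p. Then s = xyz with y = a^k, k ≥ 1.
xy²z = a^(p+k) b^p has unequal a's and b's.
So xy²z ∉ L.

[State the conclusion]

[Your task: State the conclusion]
This contradicts the pumping lemma for regular languages,
which guarantees xy^i z ∈ L for all i ≥ 0.

Since our assumption that L is regular leads to a contradiction,
we conclude that L = {a^n b^n : n ≥ 0} is NOT regular. ∎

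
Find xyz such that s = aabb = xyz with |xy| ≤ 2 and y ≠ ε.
x = '', y = 'aa', z = 'bb'

For s = aabb and p = 2, one valid decomposition is:
- x = '' (length 0)
- y = 'aa' (length 2)
- z = 'bb' (length 2)

Verification:
- xyz = '' + 'aa' + 'bb' = aabb ✓
- |xy| = 2 ≤ 2 ✓
- |y| = 2 > 0 ✓

All pumping lemma constraints are satisfied.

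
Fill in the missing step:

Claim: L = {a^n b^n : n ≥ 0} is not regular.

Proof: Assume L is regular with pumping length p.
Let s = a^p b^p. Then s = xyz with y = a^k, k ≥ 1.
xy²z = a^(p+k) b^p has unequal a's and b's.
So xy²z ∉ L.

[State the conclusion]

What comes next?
This contradicts the pumping lemma for regular languages,
which guarantees xy^i z ∈ L for all i ≥ 0.

Since our assumption that L is regular leads to a contradiction,
we conclude that L = {a^n b^n : n ≥ 0} is NOT regular. ∎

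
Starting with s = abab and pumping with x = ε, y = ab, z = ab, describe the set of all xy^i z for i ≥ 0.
{xy^i z : i ≥ 0} = {(ab)^(i+1) : i ≥ 0} = {ab, abab, ababab, ...}

With x = ε, y = ab, z = ab: Pumping 'ab' gives strings of alternating a's and b's.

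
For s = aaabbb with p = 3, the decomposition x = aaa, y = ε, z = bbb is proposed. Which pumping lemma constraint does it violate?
Violated: |y| > 0

The decomposition x = aaa, y = ε, z = bbb for s = aaabbb with p = 3
violates the constraint: |y| > 0

|y| = 0, but the pumping lemma requires |y| > 0 (y must be non-empty).

Pumping lemma constraints:
1. xyz = s (decomposition is valid)
2. |xy| ≤ p
3. |y| > 0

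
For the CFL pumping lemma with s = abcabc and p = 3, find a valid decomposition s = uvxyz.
u='ab', v='c', x='a', y='b', z='c'

For s = abcabc with pumping length p = 3:

One valid decomposition:
- u = 'ab'
- v = 'c'
- x = 'a'
- y = 'b'
- z = 'c'

Verification:
- uvxyz = 'ab' + 'c' + 'a' + 'b' + 'c' = abcabc ✓
- |vxy| = |'cab'| = 3 ≤ 3 ✓
- |vy| = |'cb'| = 2 > 0 ✓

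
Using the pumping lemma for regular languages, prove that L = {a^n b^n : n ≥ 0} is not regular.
Assume for contradiction that L is regular, and let p ≥ 1 be the pumping length given by the pumping lemma.
Choose s = a^p b^p. Then s ∈ L and |s| = 2p ≥ p.
By the pumping lemma, s = xyz for some x, y, z with |xy| ≤ p, |y| ≥ 1, and xy^i z ∈ L for every i ≥ 0.
Since |xy| ≤ p and the first p symbols of s are all a's, we must have y = a^k for some k with 1 ≤ k ≤ p.

Take i = 0: xy⁰z = a^(p − k) b^p.
This string has p − k a's but p b's, and p − k < p because k ≥ 1. So xy⁰z ∉ L.

This contradicts the pumping lemma, which requires xy^i z ∈ L for all i ≥ 0.
Hence L = {a^n b^n : n ≥ 0} is not regular. ∎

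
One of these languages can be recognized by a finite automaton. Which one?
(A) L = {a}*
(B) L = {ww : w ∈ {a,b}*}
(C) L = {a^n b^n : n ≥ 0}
(A) {a}*

(A) L = {a}* is regular.

This can be recognized by a finite automaton (DFA/NFA).
Regular expressions like {a}* define regular languages.

The other choices are not regular:
- {ww : w ∈ {a,b}*}: After pumping, the two halves no longer match
- {a^n b^n : n ≥ 0}: After pumping, the number of a's and b's become unequal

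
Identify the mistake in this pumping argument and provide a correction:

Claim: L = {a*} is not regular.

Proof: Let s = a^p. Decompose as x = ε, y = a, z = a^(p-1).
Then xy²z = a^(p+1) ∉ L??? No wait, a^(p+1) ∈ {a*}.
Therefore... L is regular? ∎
Error: The proof attempts to show a*  is not regular, but a* IS regular!

Correction: a* is a regular language (recognized by a simple DFA with one accepting state and self-loop on 'a'). The pumping lemma can only prove non-regularity, not regularity. For regular languages, pumping always works.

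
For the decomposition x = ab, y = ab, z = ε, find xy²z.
ababab

Given x = 'ab', y = 'ab', z = '' and i = 2:

xy^2z = x + y·y·...·y (2 times) + z
       = 'ab' + 'ab'^2 + ''
       = 'ab' + 'abab' + ''
       = 'ababab'

The pumped string is 'ababab' with length 6.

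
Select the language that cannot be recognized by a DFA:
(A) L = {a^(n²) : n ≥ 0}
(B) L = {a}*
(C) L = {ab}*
(A) {a^(n²) : n ≥ 0}

(A) L = {a^(n²) : n ≥ 0} is NOT regular.

The pumping lemma can be used to prove this:
After pumping, length is no longer a perfect square

The other languages are regular because they can be recognized by finite automata.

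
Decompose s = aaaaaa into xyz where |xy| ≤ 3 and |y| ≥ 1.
x = '', y = 'aa', z = 'aaaa'

For s = aaaaaa and p = 3, one valid decomposition is:
- x = '' (length 0)
- y = 'aa' (length 2)
- z = 'aaaa' (length 4)

Verification:
- xyz = '' + 'aa' + 'aaaa' = aaaaaa ✓
- |xy| = 2 ≤ 3 ✓
- |y| = 2 > 0 ✓

All pumping lemma constraints are satisfied.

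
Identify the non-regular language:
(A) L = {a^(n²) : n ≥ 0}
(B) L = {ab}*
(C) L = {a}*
(A) {a^(n²) : n ≥ 0}

(A) L = {a^(n²) : n ≥ 0} is NOT regular.

The pumping lemma can be used to prove this:
After pumping, length is no longer a perfect square

The other languages are regular because they can be recognized by finite automata.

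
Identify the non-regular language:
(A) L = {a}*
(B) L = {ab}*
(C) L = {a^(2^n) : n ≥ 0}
(C) {a^(2^n) : n ≥ 0}

(C) L = {a^(2^n) : n ≥ 0} is NOT regular.

The pumping lemma can be used to prove this:
After pumping, length is no longer a power of 2

The other languages are regular because they can be recognized by finite automata.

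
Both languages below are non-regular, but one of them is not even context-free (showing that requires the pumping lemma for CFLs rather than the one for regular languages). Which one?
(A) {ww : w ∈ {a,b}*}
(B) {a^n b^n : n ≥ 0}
(A) {ww : w ∈ {a,b}*}

(A) {ww : w ∈ {a,b}*} requires the CFL pumping lemma.

- {a^n b^n : n ≥ 0} is context-free (but not regular)
  • Can be shown non-regular with the regular pumping lemma
  • After pumping, the number of a's and b's become unequal

- {ww : w ∈ {a,b}*} is NOT context-free
  • Requires the CFL pumping lemma to prove
  • Cannot verify equality of two arbitrary substrings

The CFL pumping lemma is "stronger" in that it can prove non-membership
in the larger class of context-free languages.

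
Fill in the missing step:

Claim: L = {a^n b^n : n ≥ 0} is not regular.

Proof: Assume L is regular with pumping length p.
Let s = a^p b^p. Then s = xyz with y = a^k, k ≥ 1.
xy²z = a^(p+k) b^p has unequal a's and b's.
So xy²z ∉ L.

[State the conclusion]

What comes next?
This contradicts the pumping lemma for regular languages,
which guarantees xy^i z ∈ L for all i ≥ 0.

Since our assumption that L is regular leads to a contradiction,
we conclude that L = {a^n b^n : n ≥ 0} is NOT regular. ∎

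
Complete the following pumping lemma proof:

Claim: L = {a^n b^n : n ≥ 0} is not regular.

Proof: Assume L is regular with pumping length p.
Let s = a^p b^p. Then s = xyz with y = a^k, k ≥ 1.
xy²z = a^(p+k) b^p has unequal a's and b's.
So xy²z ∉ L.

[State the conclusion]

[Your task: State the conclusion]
This contradicts the pumping lemma for regular languages,
which guarantees xy^i z ∈ L for all i ≥ 0.

Since our assumption that L is regular leads to a contradiction,
we conclude that L = {a^n b^n : n ≥ 0} is NOT regular. ∎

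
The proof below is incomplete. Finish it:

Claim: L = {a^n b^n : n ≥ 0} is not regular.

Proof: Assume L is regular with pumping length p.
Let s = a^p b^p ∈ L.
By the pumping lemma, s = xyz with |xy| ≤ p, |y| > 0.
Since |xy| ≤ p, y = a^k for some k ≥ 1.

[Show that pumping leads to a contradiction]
Consider xy²z = a^(p+k) b^p.

Since k ≥ 1, we have p + k > p.
So xy²z has more a's than b's: (p+k) a's vs p b's.
This means xy²z ∉ L because a^n b^n requires equal counts.

This contradicts the pumping lemma which states xy²z ∈ L.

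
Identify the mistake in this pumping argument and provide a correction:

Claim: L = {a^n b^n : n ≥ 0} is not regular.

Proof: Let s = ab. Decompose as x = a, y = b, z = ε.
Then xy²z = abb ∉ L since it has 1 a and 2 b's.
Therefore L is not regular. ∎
Error: The string s = ab might be shorter than the pumping length p.

Correction: Choose s = a^p b^p to ensure |s| ≥ p. Also, the decomposition is wrong: with |xy| ≤ p, y cannot include b's when s starts with p a's.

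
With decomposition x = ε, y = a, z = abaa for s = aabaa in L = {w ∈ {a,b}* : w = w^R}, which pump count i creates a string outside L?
i = 0

xy⁰z = ε · ε · abaa = abaa; abaa reversed is aaba ≠ abaa, so it is not a palindrome and is not in L.
(Other choices also work, e.g. i = 2, 3; only i = 1 is guaranteed to stay in L since xy¹z = s.)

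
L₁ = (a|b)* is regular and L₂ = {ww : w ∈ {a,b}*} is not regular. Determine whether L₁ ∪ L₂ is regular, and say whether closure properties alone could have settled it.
Yes — L₁ ∪ L₂ is regular.

{ww} ⊆ (a|b)*, so L₁ ∪ L₂ = (a|b)*, which is regular.

Note that the bare facts "L₁ regular, L₂ non-regular" do not settle the question by themselves: the closure of regular languages under ∪, ∩, complement and difference applies only when BOTH operands are regular. With a non-regular operand the result can come out regular or non-regular depending on the specific languages, so one has to work out L₁ ∪ L₂ for this particular pair, as above.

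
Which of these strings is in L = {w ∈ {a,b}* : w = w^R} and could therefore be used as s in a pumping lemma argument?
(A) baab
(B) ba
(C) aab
(A) baab

The pumping lemma is applied to a string s that lies in L, so first check membership of each option:
- (A) baab reversed is baab, the same string, so it is a palindrome and is in L ✓
- (B) ba reversed is ab ≠ ba, so it is not a palindrome and is not in L ✗
- (C) aab reversed is baa ≠ aab, so it is not a palindrome and is not in L ✗

Only (A) baab is in L, so it is the only candidate that could play the role of s.
(In a complete proof one picks s in terms of the pumping length p so that |s| ≥ p is guaranteed; a fixed string like baab illustrates the shape of such an s.)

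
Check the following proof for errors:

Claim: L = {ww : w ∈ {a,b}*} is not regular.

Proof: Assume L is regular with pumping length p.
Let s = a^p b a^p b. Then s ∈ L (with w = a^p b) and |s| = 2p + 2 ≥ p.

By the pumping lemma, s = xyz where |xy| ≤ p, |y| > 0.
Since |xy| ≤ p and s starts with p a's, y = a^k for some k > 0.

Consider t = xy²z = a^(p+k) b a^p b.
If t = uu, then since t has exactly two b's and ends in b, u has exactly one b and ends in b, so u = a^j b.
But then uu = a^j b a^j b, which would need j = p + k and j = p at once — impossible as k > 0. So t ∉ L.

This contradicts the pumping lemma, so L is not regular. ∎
The proof is correct.

This proof is valid because:
1. s = a^p b a^p b is in L and is chosen in terms of p, so |s| ≥ p holds for every p
2. The decomposition analysis is correct: |xy| ≤ p forces y to lie inside the leading a's
3. The contradiction is valid: the argument shows a^(p+k) b a^p b cannot be split into two equal halves
4. The conclusion follows logically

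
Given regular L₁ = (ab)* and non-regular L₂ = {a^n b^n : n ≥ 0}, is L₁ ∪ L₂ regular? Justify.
No — L₁ ∪ L₂ is not regular.

Let U = (ab)* ∪ {a^n b^n}. If U were regular, then U ∩ aa*bb* would be regular (closure under intersection with a regular language). But (ab)* ∩ aa*bb* = {ab} and {a^n b^n} ∩ aa*bb* = {a^n b^n : n ≥ 1}, so U ∩ aa*bb* = {a^n b^n : n ≥ 1}, which is not regular. Hence U is not regular.

Note that the bare facts "L₁ regular, L₂ non-regular" do not settle the question by themselves: the closure of regular languages under ∪, ∩, complement and difference applies only when BOTH operands are regular. With a non-regular operand the result can come out regular or non-regular depending on the specific languages, so one has to work out L₁ ∪ L₂ for this particular pair, as above.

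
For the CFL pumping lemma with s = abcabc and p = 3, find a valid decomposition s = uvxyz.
u='ab', v='c', x='a', y='b', z='c'

For s = abcabc with pumping length p = 3:

One valid decomposition:
- u = 'ab'
- v = 'c'
- x = 'a'
- y = 'b'
- z = 'c'

Verification:
- uvxyz = 'ab' + 'c' + 'a' + 'b' + 'c' = abcabc ✓
- |vxy| = |'cab'| = 3 ≤ 3 ✓
- |vy| = |'cb'| = 2 > 0 ✓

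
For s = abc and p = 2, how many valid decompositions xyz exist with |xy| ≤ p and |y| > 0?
3

For s = 'abc' with pumping length p = 2:

Constraints: |xy| ≤ 2, |y| > 0

Valid decompositions (|xy| ≤ p, |y| ≥ 1):
  • x='', y='a', z='bc'
  • x='a', y='b', z='c'
  • x='', y='ab', z='c'

Total count: 3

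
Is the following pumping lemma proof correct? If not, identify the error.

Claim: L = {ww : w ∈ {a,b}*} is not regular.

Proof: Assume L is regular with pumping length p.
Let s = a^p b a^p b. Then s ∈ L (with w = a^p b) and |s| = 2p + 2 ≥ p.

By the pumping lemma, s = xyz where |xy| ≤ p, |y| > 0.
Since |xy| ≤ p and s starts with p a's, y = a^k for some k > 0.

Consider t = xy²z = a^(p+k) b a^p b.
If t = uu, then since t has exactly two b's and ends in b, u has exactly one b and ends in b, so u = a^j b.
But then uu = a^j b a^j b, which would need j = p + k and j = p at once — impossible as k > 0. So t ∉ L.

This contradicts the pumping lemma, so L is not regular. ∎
The proof is correct.

This proof is valid because:
1. s = a^p b a^p b is in L and is chosen in terms of p, so |s| ≥ p holds for every p
2. The decomposition analysis is correct: |xy| ≤ p forces y to lie inside the leading a's
3. The contradiction is valid: the argument shows a^(p+k) b a^p b cannot be split into two equal halves
4. The conclusion follows logically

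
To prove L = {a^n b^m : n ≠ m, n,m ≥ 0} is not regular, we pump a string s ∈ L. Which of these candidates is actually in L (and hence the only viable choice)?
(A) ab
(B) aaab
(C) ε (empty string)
(B) aaab

The pumping lemma is applied to a string s that lies in L, so first check membership of each option:
- (A) ab = a^1 b^1 has n = m = 1, so it is not in L ✗
- (B) aaab = a^3 b^1 with 3 ≠ 1, so it is in L ✓
- (C) ε = a^0 b^0 has n = m = 0, so it is not in L ✗

Only (B) aaab is in L, so it is the only candidate that could play the role of s.
(In a complete proof one picks s in terms of the pumping length p so that |s| ≥ p is guaranteed; a fixed string like aaab illustrates the shape of such an s.)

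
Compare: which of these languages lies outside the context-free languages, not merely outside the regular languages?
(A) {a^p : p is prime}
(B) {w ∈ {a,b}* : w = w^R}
(A) {a^p : p is prime}

(A) {a^p : p is prime} requires the CFL pumping lemma.

- {w ∈ {a,b}* : w = w^R} is context-free (but not regular)
  • Can be shown non-regular with the regular pumping lemma
  • After pumping, the string is no longer symmetric

- {a^p : p is prime} is NOT context-free
  • Requires the CFL pumping lemma to prove
  • The CFL pumping lemma also fails because prime gaps are unbounded

The CFL pumping lemma is "stronger" in that it can prove non-membership
in the larger class of context-free languages.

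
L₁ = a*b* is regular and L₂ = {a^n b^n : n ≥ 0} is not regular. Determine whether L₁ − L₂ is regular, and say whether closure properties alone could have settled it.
No — L₁ − L₂ is not regular.

a*b* − {a^n b^n} = {a^n b^m : n ≠ m}. If this were regular, then its complement intersected with a*b*, namely {a^n b^n : n ≥ 0}, would be regular too (closure under complement and intersection) — contradiction. So L₁ − L₂ is not regular.

Note that the bare facts "L₁ regular, L₂ non-regular" do not settle the question by themselves: the closure of regular languages under ∪, ∩, complement and difference applies only when BOTH operands are regular. With a non-regular operand the result can come out regular or non-regular depending on the specific languages, so one has to work out L₁ − L₂ for this particular pair, as above.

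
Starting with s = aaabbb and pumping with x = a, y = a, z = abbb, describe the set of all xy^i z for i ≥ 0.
{xy^i z : i ≥ 0} = {a^(2+i) b^3 : i ≥ 0} = {aabbb, aaabbb, aaaabbb, ...}

With x = a, y = a, z = abbb: Starting with aaabbb and pumping the second 'a', we get strings with 2+i a's followed by 3 b's for i = 0, 1, 2, ...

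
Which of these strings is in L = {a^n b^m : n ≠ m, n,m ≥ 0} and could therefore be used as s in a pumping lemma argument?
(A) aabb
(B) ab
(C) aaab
(C) aaab

The pumping lemma is applied to a string s that lies in L, so first check membership of each option:
- (A) aabb = a^2 b^2 has n = m = 2, so it is not in L ✗
- (B) ab = a^1 b^1 has n = m = 1, so it is not in L ✗
- (C) aaab = a^3 b^1 with 3 ≠ 1, so it is in L ✓

Only (C) aaab is in L, so it is the only candidate that could play the role of s.
(In a complete proof one picks s in terms of the pumping length p so that |s| ≥ p is guaranteed; a fixed string like aaab illustrates the shape of such an s.)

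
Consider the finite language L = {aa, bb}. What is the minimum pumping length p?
p = 3

For a finite language L, the pumping lemma holds vacuously if p > max|s| for s ∈ L.

The longest string in L = {aa, bb} has length 2.
If p = 3, then no string s ∈ L has |s| ≥ p, so the condition is vacuously true.

The minimum pumping length is p = 3.

Why no smaller p works: for any p ≤ 2, the longest string s ∈ L has |s| = 2 ≥ p, so it would
have to be pumpable; but pumping up (i = 2, 3, ...) produces ever longer strings, which cannot all lie in the
finite language L. So the pumping property fails for every p ≤ 2.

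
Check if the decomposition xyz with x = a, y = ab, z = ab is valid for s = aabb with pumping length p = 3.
Violated: xyz = s

The decomposition x = a, y = ab, z = ab for s = aabb with p = 3
violates the constraint: xyz = s

xyz = 'a' + 'ab' + 'ab' = 'aabab' ≠ 'aabb' = s. The decomposition doesn't reconstruct s.

Pumping lemma constraints:
1. xyz = s (decomposition is valid)
2. |xy| ≤ p
3. |y| > 0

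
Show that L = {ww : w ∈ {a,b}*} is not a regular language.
Assume for contradiction that L is regular, and let p ≥ 1 be the pumping length given by the pumping lemma.
Choose s = a^p b a^p b. Then s ∈ L (take w = a^p b) and |s| = 2p + 2 ≥ p.
By the pumping lemma, s = xyz for some x, y, z with |xy| ≤ p, |y| ≥ 1, and xy^i z ∈ L for every i ≥ 0.
Since |xy| ≤ p and the first p symbols of s are all a's, y = a^k for some k with 1 ≤ k ≤ p.

Take i = 2: t = xy²z = a^(p + k) b a^p b.
Suppose t = uu for some string u. The string t contains exactly two b's and ends in b, so u contains exactly one b and ends in b; hence u = a^j b for some j, and uu = a^j b a^j b. Comparing with t = a^(p + k) b a^p b forces j = p + k (first block) and j = p (second block), which is impossible since k ≥ 1. So t ∉ L.

This contradicts the pumping lemma, which requires xy^i z ∈ L for all i ≥ 0.
Hence L = {ww : w ∈ {a,b}*} is not regular. ∎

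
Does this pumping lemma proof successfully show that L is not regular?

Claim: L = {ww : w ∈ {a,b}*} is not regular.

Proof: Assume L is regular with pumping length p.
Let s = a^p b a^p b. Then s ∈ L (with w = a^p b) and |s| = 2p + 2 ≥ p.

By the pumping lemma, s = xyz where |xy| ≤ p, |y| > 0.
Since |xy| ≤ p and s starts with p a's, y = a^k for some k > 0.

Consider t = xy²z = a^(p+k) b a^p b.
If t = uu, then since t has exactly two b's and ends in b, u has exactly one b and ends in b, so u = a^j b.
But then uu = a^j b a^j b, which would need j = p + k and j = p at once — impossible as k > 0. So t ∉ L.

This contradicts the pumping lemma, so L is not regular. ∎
The proof is correct.

This proof is valid because:
1. s = a^p b a^p b is in L and is chosen in terms of p, so |s| ≥ p holds for every p
2. The decomposition analysis is correct: |xy| ≤ p forces y to lie inside the leading a's
3. The contradiction is valid: the argument shows a^(p+k) b a^p b cannot be split into two equal halves
4. The conclusion follows logically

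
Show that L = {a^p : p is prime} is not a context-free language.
Assume for contradiction that L is context-free, and let p ≥ 1 be the pumping length given by the pumping lemma for CFLs.
Choose a prime q with q ≥ p and let s = a^q. Then s ∈ L and |s| = q ≥ p.
By the CFL pumping lemma, s = uvxyz for some u, v, x, y, z with |vxy| ≤ p, |vy| ≥ 1, and uv^i xy^i z ∈ L for every i ≥ 0.
All symbols are a's, so only lengths matter: let k = |vy|, with 1 ≤ k ≤ p. Then |uv^i xy^i z| = q + (i − 1)k.

Take i = q + 1: the length is q + qk = q(k + 1).
Both factors satisfy q ≥ 2 and k + 1 ≥ 2, so q(k + 1) is composite and uv^(q+1) xy^(q+1) z ∉ L.

This contradicts the CFL pumping lemma, which requires uv^i xy^i z ∈ L for all i ≥ 0.
Hence L = {a^p : p is prime} is not context-free. ∎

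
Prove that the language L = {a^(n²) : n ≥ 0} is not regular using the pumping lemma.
Assume for contradiction that L is regular, and let p ≥ 1 be the pumping length given by the pumping lemma.
Choose s = a^(p²). Then s ∈ L and |s| = p² ≥ p.
By the pumping lemma, s = xyz for some x, y, z with |xy| ≤ p, |y| ≥ 1, and xy^i z ∈ L for every i ≥ 0.
Here y = a^k for some k with 1 ≤ k ≤ |xy| ≤ p.

Take i = 2: |xy²z| = p² + k.
Now p² < p² + k ≤ p² + p < p² + 2p + 1 = (p + 1)².
So |xy²z| lies strictly between the consecutive squares p² and (p + 1)², hence is not a perfect square, and xy²z ∉ L.

This contradicts the pumping lemma, which requires xy^i z ∈ L for all i ≥ 0.
Hence L = {a^(n²) : n ≥ 0} is not regular. ∎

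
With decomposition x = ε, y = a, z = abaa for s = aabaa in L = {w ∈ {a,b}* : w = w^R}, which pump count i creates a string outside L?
i = 0

xy⁰z = ε · ε · abaa = abaa; abaa reversed is aaba ≠ abaa, so it is not a palindrome and is not in L.
(Other choices also work, e.g. i = 2, 3; only i = 1 is guaranteed to stay in L since xy¹z = s.)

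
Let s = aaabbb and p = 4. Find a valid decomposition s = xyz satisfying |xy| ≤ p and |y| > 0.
x = '', y = 'aaab', z = 'bb'

For s = aaabbb and p = 4, one valid decomposition is:
- x = '' (length 0)
- y = 'aaab' (length 4)
- z = 'bb' (length 2)

Verification:
- xyz = '' + 'aaab' + 'bb' = aaabbb ✓
- |xy| = 4 ≤ 4 ✓
- |y| = 4 > 0 ✓

All pumping lemma constraints are satisfied.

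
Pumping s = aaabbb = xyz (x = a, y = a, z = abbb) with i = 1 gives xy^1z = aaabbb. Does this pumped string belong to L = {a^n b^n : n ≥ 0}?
Yes

xy¹z = a · a · abbb = aaabbb.
aaabbb = a^3 b^3 has equal counts (3 = 3), so it is in L.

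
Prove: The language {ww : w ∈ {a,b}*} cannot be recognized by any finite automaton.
Assume for contradiction that L is regular, and let p ≥ 1 be the pumping length given by the pumping lemma.
Choose s = a^p b a^p b. Then s ∈ L (take w = a^p b) and |s| = 2p + 2 ≥ p.
By the pumping lemma, s = xyz for some x, y, z with |xy| ≤ p, |y| ≥ 1, and xy^i z ∈ L for every i ≥ 0.
Since |xy| ≤ p and the first p symbols of s are all a's, y = a^k for some k with 1 ≤ k ≤ p.

Take i = 2: t = xy²z = a^(p + k) b a^p b.
Suppose t = uu for some string u. The string t contains exactly two b's and ends in b, so u contains exactly one b and ends in b; hence u = a^j b for some j, and uu = a^j b a^j b. Comparing with t = a^(p + k) b a^p b forces j = p + k (first block) and j = p (second block), which is impossible since k ≥ 1. So t ∉ L.

This contradicts the pumping lemma, which requires xy^i z ∈ L for all i ≥ 0.
Hence L = {ww : w ∈ {a,b}*} is not regular. ∎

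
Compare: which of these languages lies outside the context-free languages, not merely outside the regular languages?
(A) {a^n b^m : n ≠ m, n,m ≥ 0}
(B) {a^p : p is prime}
(B) {a^p : p is prime}

(B) {a^p : p is prime} requires the CFL pumping lemma.

- {a^n b^m : n ≠ m, n,m ≥ 0} is context-free (but not regular)
  • Can be shown non-regular with the regular pumping lemma
  • After pumping a's, we can make n = m

- {a^p : p is prime} is NOT context-free
  • Requires the CFL pumping lemma to prove
  • The CFL pumping lemma also fails because prime gaps are unbounded

The CFL pumping lemma is "stronger" in that it can prove non-membership
in the larger class of context-free languages.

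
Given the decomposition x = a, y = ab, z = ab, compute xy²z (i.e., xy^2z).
aababab

Given x = 'a', y = 'ab', z = 'ab' and i = 2:

xy^2z = x + y·y·...·y (2 times) + z
       = 'a' + 'ab'^2 + 'ab'
       = 'a' + 'abab' + 'ab'
       = 'aababab'

The pumped string is 'aababab' with length 7.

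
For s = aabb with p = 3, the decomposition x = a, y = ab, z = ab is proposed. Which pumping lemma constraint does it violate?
Violated: xyz = s

The decomposition x = a, y = ab, z = ab for s = aabb with p = 3
violates the constraint: xyz = s

xyz = 'a' + 'ab' + 'ab' = 'aabab' ≠ 'aabb' = s. The decomposition doesn't reconstruct s.

Pumping lemma constraints:
1. xyz = s (decomposition is valid)
2. |xy| ≤ p
3. |y| > 0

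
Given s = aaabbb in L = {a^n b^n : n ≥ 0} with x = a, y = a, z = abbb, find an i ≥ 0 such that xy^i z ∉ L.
i = 2

xy²z = a · aa · abbb = aaaabbb; aaaabbb has 4 a's and 3 b's; 4 ≠ 3, so it is not in L.
(Other choices also work, e.g. i = 0, 3; only i = 1 is guaranteed to stay in L since xy¹z = s.)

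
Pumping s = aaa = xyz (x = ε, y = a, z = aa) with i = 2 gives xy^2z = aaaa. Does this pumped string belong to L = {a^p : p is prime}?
No

xy²z = ε · aa · aa = aaaa.
aaaa has length 4 = 2 × 2, which is not prime, so it is not in L.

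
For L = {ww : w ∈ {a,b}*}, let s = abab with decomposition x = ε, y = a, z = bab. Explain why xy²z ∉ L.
xy²z = aabab ∉ L

Pumping with i = 2 replaces y = a by y² = aa:
- Original: s = xyz = abab; abab splits into halves ab · ab, which are equal, so it is in L (w = ab)
- Pumped: xy²z = ε · aa · bab = aabab
- aabab has odd length 5, so it cannot be written as ww and is not in L

The pumping lemma would require xy²z ∈ L, so this decomposition yields a contradiction.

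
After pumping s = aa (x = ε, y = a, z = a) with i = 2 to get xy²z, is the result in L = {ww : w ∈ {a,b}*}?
No

xy²z = ε · aa · a = aaa.
aaa has odd length 3, so it cannot be written as ww and is not in L.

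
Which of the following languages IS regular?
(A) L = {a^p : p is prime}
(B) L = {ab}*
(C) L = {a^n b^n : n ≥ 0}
(B) {ab}*

(B) L = {ab}* is regular.

This can be recognized by a finite automaton (DFA/NFA).
Regular expressions like {ab}* define regular languages.

The other choices are not regular:
- {a^p : p is prime}: After pumping, the length becomes composite
- {a^n b^n : n ≥ 0}: After pumping, the number of a's and b's become unequal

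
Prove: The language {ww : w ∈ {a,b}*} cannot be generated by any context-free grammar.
Assume for contradiction that L is context-free, and let p ≥ 1 be the pumping length given by the pumping lemma for CFLs.
Choose s = a^p b^p a^p b^p. Then s ∈ L (take w = a^p b^p) and |s| = 4p ≥ p.
By the CFL pumping lemma, s = uvxyz for some u, v, x, y, z with |vxy| ≤ p, |vy| ≥ 1, and uv^i xy^i z ∈ L for every i ≥ 0.

Write s as four blocks A₁ B₁ A₂ B₂ with A₁ = A₂ = a^p and B₁ = B₂ = b^p. Since |vxy| ≤ p, the window vxy lies inside at most two adjacent blocks. Take i = 0 and let t = uxz, so |t| = 4p − |vy| with 1 ≤ |vy| ≤ p. If |t| is odd, t ∉ L immediately, so assume |vy| is even (hence |vy| ≥ 2) and |t|/2 = 2p − |vy|/2, which satisfies p ≤ |t|/2 ≤ 2p − 1.

Case 1 (vxy inside A₁B₁): t = a^(p−j) b^(p−l) a^p b^p with j + l = |vy|. The second half of t has length < 2p, so it is a suffix of the trailing a^p b^p and ends in b; the first half is a^(p−j) b^(p−l) a^((j+l)/2), which ends in a because (j+l)/2 ≥ 1. The halves differ, so t ∉ L.

Case 2 (vxy inside B₁A₂, straddling the middle): t = a^p b^(p−j) a^(p−l) b^p with j + l = |vy|. If t = ww, then w is a prefix of t of length ≥ p, so w begins with a^p; and w is a suffix of t of length ≥ p, so w ends with b^p. That forces |w| ≥ 2p, contradicting |w| = |t|/2 ≤ 2p − 1. So t ∉ L.

Case 3 (vxy inside A₂B₂): t = a^p b^p a^(p−j) b^(p−l) with j + l = |vy|. The first half of t is a prefix of a^p b^p, so it begins with a; the second half is b^((j+l)/2) a^(p−j) b^(p−l), which begins with b. The halves differ, so t ∉ L.

In every case uv⁰xy⁰z = uxz ∉ L.

This contradicts the CFL pumping lemma, which requires uv^i xy^i z ∈ L for all i ≥ 0.
Hence L = {ww : w ∈ {a,b}*} is not context-free. ∎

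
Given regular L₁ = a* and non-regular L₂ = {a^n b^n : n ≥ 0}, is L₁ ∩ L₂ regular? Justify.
Yes — L₁ ∩ L₂ is regular.

A string of a* contains no b's, and the only string of {a^n b^n} with no b's is ε (n = 0). So L₁ ∩ L₂ = {ε}, a finite language, which is regular.

Note that the bare facts "L₁ regular, L₂ non-regular" do not settle the question by themselves: the closure of regular languages under ∪, ∩, complement and difference applies only when BOTH operands are regular. With a non-regular operand the result can come out regular or non-regular depending on the specific languages, so one has to work out L₁ ∩ L₂ for this particular pair, as above.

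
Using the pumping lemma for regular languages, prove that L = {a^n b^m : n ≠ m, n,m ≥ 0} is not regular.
Assume for contradiction that L is regular, and let p ≥ 1 be the pumping length given by the pumping lemma.
Choose s = a^p b^(p + p!). Then s ∈ L because p ≠ p + p! (as p! ≥ 1), and |s| ≥ p.
By the pumping lemma, s = xyz for some x, y, z with |xy| ≤ p, |y| ≥ 1, and xy^i z ∈ L for every i ≥ 0.
Since |xy| ≤ p and the first p symbols of s are all a's, y = a^k for some k with 1 ≤ k ≤ p.
For every i ≥ 0, xy^i z = a^(p + (i − 1)k) b^(p + p!).

Because 1 ≤ k ≤ p, k divides p!. Let t = p!/k (a positive integer) and take i = t + 1.
Then the number of a's is p + tk = p + p!, which equals the number of b's.
So xy^(t+1) z = a^(p + p!) b^(p + p!) has equally many a's and b's and is NOT in L.

This contradicts the pumping lemma, which requires xy^i z ∈ L for all i ≥ 0.
Hence L = {a^n b^m : n ≠ m, n,m ≥ 0} is not regular. ∎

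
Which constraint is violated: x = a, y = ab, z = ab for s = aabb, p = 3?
Violated: xyz = s

The decomposition x = a, y = ab, z = ab for s = aabb with p = 3
violates the constraint: xyz = s

xyz = 'a' + 'ab' + 'ab' = 'aabab' ≠ 'aabb' = s. The decomposition doesn't reconstruct s.

Pumping lemma constraints:
1. xyz = s (decomposition is valid)
2. |xy| ≤ p
3. |y| > 0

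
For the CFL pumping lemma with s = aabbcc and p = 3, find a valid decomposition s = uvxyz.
u='aa', v='b', x='b', y='c', z='c'

For s = aabbcc with pumping length p = 3:

One valid decomposition:
- u = 'aa'
- v = 'b'
- x = 'b'
- y = 'c'
- z = 'c'

Verification:
- uvxyz = 'aa' + 'b' + 'b' + 'c' + 'c' = aabbcc ✓
- |vxy| = |'bbc'| = 3 ≤ 3 ✓
- |vy| = |'bc'| = 2 > 0 ✓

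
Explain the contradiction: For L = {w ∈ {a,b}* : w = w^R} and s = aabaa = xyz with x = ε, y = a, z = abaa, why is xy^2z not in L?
xy²z = aaabaa ∉ L

Pumping with i = 2 replaces y = a by y² = aa:
- Original: s = xyz = aabaa; aabaa reversed is aabaa, the same string, so it is a palindrome and is in L
- Pumped: xy²z = ε · aa · abaa = aaabaa
- aaabaa reversed is aabaaa ≠ aaabaa, so it is not a palindrome and is not in L

The pumping lemma would require xy²z ∈ L, so this decomposition yields a contradiction.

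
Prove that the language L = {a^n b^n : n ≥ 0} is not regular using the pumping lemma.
Assume for contradiction that L is regular, and let p ≥ 1 be the pumping length given by the pumping lemma.
Choose s = a^p b^p. Then s ∈ L and |s| = 2p ≥ p.
By the pumping lemma, s = xyz for some x, y, z with |xy| ≤ p, |y| ≥ 1, and xy^i z ∈ L for every i ≥ 0.
Since |xy| ≤ p and the first p symbols of s are all a's, we must have y = a^k for some k with 1 ≤ k ≤ p.

Take i = 2: xy²z = a^(p + k) b^p.
This string has p + k a's but p b's, and p + k > p because k ≥ 1. So xy²z ∉ L.

This contradicts the pumping lemma, which requires xy^i z ∈ L for all i ≥ 0.
Hence L = {a^n b^n : n ≥ 0} is not regular. ∎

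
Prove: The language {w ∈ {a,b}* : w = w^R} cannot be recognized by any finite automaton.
Assume for contradiction that L is regular, and let p ≥ 1 be the pumping length given by the pumping lemma.
Choose s = a^p b a^p. Then s ∈ L (it reads the same in both directions) and |s| = 2p + 1 ≥ p.
By the pumping lemma, s = xyz for some x, y, z with |xy| ≤ p, |y| ≥ 1, and xy^i z ∈ L for every i ≥ 0.
Since |xy| ≤ p and the first p symbols of s are all a's, y = a^k for some k with 1 ≤ k ≤ p.

Take i = 0: xy⁰z = a^(p − k) b a^p.
Its reversal is a^p b a^(p − k). These differ because the block of a's before the unique b has length p − k in one and p in the other, and p − k ≠ p since k ≥ 1. So xy⁰z is not a palindrome, i.e. xy⁰z ∉ L.

This contradicts the pumping lemma, which requires xy^i z ∈ L for all i ≥ 0.
Hence L = {w ∈ {a,b}* : w = w^R} is not regular. ∎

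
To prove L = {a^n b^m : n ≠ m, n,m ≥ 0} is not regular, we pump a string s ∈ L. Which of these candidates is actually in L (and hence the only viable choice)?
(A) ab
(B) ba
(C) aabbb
(C) aabbb

The pumping lemma is applied to a string s that lies in L, so first check membership of each option:
- (A) ab = a^1 b^1 has n = m = 1, so it is not in L ✗
- (B) ba has an a after a b, so it is not of the form a^n b^m and is not in L ✗
- (C) aabbb = a^2 b^3 with 2 ≠ 3, so it is in L ✓

Only (C) aabbb is in L, so it is the only candidate that could play the role of s.
(In a complete proof one picks s in terms of the pumping length p so that |s| ≥ p is guaranteed; a fixed string like aabbb illustrates the shape of such an s.)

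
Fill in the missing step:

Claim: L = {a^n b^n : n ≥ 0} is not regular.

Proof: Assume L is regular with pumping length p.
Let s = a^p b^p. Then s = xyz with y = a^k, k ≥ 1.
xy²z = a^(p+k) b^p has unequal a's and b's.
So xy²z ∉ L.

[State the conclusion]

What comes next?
This contradicts the pumping lemma for regular languages,
which guarantees xy^i z ∈ L for all i ≥ 0.

Since our assumption that L is regular leads to a contradiction,
we conclude that L = {a^n b^n : n ≥ 0} is NOT regular. ∎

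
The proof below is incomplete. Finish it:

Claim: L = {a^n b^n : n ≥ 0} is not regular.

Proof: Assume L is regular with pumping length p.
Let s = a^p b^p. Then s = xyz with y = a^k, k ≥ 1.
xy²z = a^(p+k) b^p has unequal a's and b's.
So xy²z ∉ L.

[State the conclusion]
This contradicts the pumping lemma for regular languages,
which guarantees xy^i z ∈ L for all i ≥ 0.

Since our assumption that L is regular leads to a contradiction,
we conclude that L = {a^n b^n : n ≥ 0} is NOT regular. ∎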